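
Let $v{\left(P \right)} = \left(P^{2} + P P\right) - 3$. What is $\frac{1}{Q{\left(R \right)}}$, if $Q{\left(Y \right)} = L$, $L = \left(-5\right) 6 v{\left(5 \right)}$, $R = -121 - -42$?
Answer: $- \frac{1}{1410} \approx -0.00070922$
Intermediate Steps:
$v{\left(P \right)} = -3 + 2 P^{2}$ ($v{\left(P \right)} = \left(P^{2} + P^{2}\right) - 3 = 2 P^{2} - 3 = -3 + 2 P^{2}$)
$R = -79$ ($R = -121 + 42 = -79$)
$L = -1410$ ($L = \left(-5\right) 6 \left(-3 + 2 \cdot 5^{2}\right) = - 30 \left(-3 + 2 \cdot 25\right) = - 30 \left(-3 + 50\right) = \left(-30\right) 47 = -1410$)
$Q{\left(Y \right)} = -1410$
$\frac{1}{Q{\left(R \right)}} = \frac{1}{-1410} = - \frac{1}{1410}$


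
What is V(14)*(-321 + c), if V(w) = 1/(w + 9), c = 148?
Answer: -173/23 ≈ -7.5217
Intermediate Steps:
V(w) = 1/(9 + w)
V(14)*(-321 + c) = (-321 + 148)/(9 + 14) = -173/23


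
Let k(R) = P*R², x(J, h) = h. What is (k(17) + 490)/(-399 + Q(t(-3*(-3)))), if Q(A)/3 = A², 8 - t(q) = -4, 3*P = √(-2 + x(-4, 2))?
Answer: 490/33 ≈ 14.848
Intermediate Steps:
P = 0 (P = √(-2 + 2)/3 = √0/3 = (⅓)*0 = 0)
t(q) = 12 (t(q) = 8 - 1*(-4) = 8 + 4 = 12)
Q(A) = 3*A²
k(R) = 0 (k(R) = 0*R² = 0)
(k(17) + 490)/(-399 + Q(t(-3*(-3)))) = (0 + 490)/(-399 + 3*12²) = 490/(-399 + 3*144) = 490/(-399 + 432) = 490/33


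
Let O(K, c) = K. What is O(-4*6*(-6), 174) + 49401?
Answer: 49545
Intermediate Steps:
O(-4*6*(-6), 174) + 49401 = -4*6*(-6) + 49401 = -24*(-6) + 49401 = 144 + 49401 = 49545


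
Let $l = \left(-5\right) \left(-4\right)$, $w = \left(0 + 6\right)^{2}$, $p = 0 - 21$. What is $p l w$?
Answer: $-15120$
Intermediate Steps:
$p = -21$ ($p = 0 - 21 = -21$)
$w = 36$ ($w = 6^{2} = 36$)
$l = 20$
$p l w = \left(-21\right) 20 \cdot 36 = \left(-420\right) 36 = -15120$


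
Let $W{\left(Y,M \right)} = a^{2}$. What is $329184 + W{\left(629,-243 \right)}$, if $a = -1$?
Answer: $329185$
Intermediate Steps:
$W{\left(Y,M \right)} = 1$ ($W{\left(Y,M \right)} = \left(-1\right)^{2} = 1$)
$329184 + W{\left(629,-243 \right)} = 329184 + 1 = 329185$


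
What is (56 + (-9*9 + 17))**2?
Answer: 64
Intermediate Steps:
(56 + (-9*9 + 17))**2 = (56 + (-81 + 17))**2 = (56 - 64)**2 = (-8)**2 = 64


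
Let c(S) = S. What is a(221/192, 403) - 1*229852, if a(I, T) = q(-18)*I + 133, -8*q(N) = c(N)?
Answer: -58807401/256 ≈ -2.2972e+5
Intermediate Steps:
q(N) = -N/8
a(I, T) = 133 + 9*I/4 (a(I, T) = (-⅛*(-18))*I + 133 = 9*I/4 + 133 = 133 + 9*I/4)
a(221/192, 403) - 1*229852 = (133 + 9*(221/192)/4) - 1*229852 = (133 + 9*(221*(1/192))/4) - 229852 = (133 + (9/4)*(221/192)) - 229852 = (133 + 663/256) - 229852 = 34711/256 - 229852 = -58807401/256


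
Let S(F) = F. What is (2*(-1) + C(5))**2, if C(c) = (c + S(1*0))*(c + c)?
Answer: 2304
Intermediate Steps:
C(c) = 2*c**2 (C(c) = (c + 1*0)*(c + c) = (c + 0)*(2*c) = c*(2*c) = 2*c**2)
(2*(-1) + C(5))**2 = (2*(-1) + 2*5**2)**2 = (-2 + 2*25)**2 = (-2 + 50)**2 = 48**2 = 2304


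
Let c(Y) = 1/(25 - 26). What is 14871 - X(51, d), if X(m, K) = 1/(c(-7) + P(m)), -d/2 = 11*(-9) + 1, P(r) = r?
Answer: 743549/50 ≈ 14871.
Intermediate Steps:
c(Y) = -1 (c(Y) = 1/(-1) = -1)
d = 196 (d = -2*(11*(-9) + 1) = -2*(-99 + 1) = -2*(-98) = 196)
X(m, K) = 1/(-1 + m)
14871 - X(51, d) = 14871 - 1/(-1 + 51) = 14871 - 1/50 = 743549/50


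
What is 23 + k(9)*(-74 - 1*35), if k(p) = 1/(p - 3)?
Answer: 29/6 ≈ 4.8333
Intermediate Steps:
k(p) = 1/(-3 + p)
23 + k(9)*(-74 - 1*35) = 23 + (-74 - 1*35)/(-3 + 9) = 23 + (-74 - 35)/6 = 23 + (⅙)*(-109) = 23 - 109/6 = 29/6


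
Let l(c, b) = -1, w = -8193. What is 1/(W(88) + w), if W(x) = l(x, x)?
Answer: -1/8194 ≈ -0.00012204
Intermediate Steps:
W(x) = -1
1/(W(88) + w) = 1/(-1 - 8193) = 1/(-8194) = -1/8194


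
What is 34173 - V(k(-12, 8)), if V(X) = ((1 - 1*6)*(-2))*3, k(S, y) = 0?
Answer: 34143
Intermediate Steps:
V(X) = 30 (V(X) = ((1 - 6)*(-2))*3 = -5*(-2)*3 = 10*3 = 30)
34173 - V(k(-12, 8)) = 34173 - 1*30 = 34173 - 30 = 34143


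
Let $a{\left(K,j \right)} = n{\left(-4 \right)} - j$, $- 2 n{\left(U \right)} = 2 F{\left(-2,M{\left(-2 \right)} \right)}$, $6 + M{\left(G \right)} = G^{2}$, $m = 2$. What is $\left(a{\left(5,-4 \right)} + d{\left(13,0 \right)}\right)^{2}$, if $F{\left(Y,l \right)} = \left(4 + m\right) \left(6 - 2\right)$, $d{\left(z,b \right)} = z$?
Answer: $49$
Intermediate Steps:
$M{\left(G \right)} = -6 + G^{2}$
$F{\left(Y,l \right)} = 24$ ($F{\left(Y,l \right)} = \left(4 + 2\right) \left(6 - 2\right) = 6 \cdot 4 = 24$)
$n{\left(U \right)} = -24$ ($n{\left(U \right)} = - \frac{2 \cdot 24}{2} = \left(- \frac{1}{2}\right) 48 = -24$)
$a{\left(K,j \right)} = -24 - j$
$\left(a{\left(5,-4 \right)} + d{\left(13,0 \right)}\right)^{2} = \left(\left(-24 - -4\right) + 13\right)^{2} = \left(\left(-24 + 4\right) + 13\right)^{2} = \left(-20 + 13\right)^{2} = \left(-7\right)^{2} = 49$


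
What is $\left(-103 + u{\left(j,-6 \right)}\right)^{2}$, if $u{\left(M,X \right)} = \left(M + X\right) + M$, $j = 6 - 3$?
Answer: $10609$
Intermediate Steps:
$j = 3$
$u{\left(M,X \right)} = X + 2 M$
$\left(-103 + u{\left(j,-6 \right)}\right)^{2} = \left(-103 + \left(-6 + 2 \cdot 3\right)\right)^{2} = \left(-103 + \left(-6 + 6\right)\right)^{2} = \left(-103 + 0\right)^{2} = \left(-103\right)^{2} = 10609$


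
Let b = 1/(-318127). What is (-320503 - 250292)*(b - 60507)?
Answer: 10987181806060050/318127 ≈ 3.4537e+10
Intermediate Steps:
b = -1/318127 ≈ -3.1434e-6
(-320503 - 250292)*(b - 60507) = (-320503 - 250292)*(-1/318127 - 60507) = -570795*(-19248910390/318127) = 10987181806060050/318127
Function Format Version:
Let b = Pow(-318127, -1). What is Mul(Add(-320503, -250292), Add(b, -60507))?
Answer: Rational(10987181806060050, 318127) ≈ 3.4537e+10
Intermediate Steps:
b = Rational(-1, 318127) ≈ -3.1434e-6
Mul(Add(-320503, -250292), Add(b, -60507)) = Mul(Add(-320503, -250292), Add(Rational(-1, 318127), -60507)) = Mul(-570795, Rational(-19248910390, 318127)) = Rational(10987181806060050, 318127)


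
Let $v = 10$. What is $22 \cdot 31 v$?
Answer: $6820$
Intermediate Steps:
$22 \cdot 31 v = 22 \cdot 31 \cdot 10 = 682 \cdot 10 = 6820$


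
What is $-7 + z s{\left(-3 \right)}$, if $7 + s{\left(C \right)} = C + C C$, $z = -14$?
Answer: $7$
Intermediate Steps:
$s{\left(C \right)} = -7 + C + C^{2}$ ($s{\left(C \right)} = -7 + \left(C + C C\right) = -7 + \left(C + C^{2}\right) = -7 + C + C^{2}$)
$-7 + z s{\left(-3 \right)} = -7 - 14 \left(-7 - 3 + \left(-3\right)^{2}\right) = -7 - 14 \left(-7 - 3 + 9\right) = -7 - -14 = -7 + 14 = 7$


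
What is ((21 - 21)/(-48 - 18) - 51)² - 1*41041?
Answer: -38440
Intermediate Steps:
((21 - 21)/(-48 - 18) - 51)² - 1*41041 = (0/(-66) - 51)² - 41041 = (0*(-1/66) - 51)² - 41041 = (0 - 51)² - 41041 = (-51)² - 41041 = 2601 - 41041 = -38440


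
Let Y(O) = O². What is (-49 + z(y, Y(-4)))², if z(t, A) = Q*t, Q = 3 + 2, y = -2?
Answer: 3481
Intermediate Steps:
Q = 5
z(t, A) = 5*t
(-49 + z(y, Y(-4)))² = (-49 + 5*(-2))² = (-49 - 10)² = (-59)² = 3481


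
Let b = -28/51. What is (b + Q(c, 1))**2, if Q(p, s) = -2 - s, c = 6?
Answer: 32761/2601 ≈ 12.596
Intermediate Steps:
b = -28/51 (b = -28*1/51 = -28/51 ≈ -0.54902)
(b + Q(c, 1))**2 = (-28/51 + (-2 - 1*1))**2 = (-28/51 + (-2 - 1))**2 = (-28/51 - 3)**2 = (-181/51)**2 = 32761/2601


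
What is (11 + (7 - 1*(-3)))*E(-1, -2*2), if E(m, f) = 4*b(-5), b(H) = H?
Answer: -420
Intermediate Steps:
E(m, f) = -20 (E(m, f) = 4*(-5) = -20)
(11 + (7 - 1*(-3)))*E(-1, -2*2) = (11 + (7 - 1*(-3)))*(-20) = (11 + (7 + 3))*(-20) = (11 + 10)*(-20) = 21*(-20) = -420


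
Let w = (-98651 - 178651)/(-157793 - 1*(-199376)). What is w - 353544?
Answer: -4900565818/13861 ≈ -3.5355e+5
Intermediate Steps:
w = -92434/13861 (w = -277302/(-157793 + 199376) = -277302/41583 = -277302*1/41583 = -92434/13861 ≈ -6.6686)
w - 353544 = -92434/13861 - 353544 = -4900565818/13861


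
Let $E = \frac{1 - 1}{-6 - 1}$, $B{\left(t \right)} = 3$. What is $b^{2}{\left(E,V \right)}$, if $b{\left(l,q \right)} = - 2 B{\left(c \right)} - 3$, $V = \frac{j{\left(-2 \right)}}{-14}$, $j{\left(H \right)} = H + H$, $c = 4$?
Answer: $81$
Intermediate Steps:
$j{\left(H \right)} = 2 H$
$V = \frac{2}{7}$ ($V = \frac{2 \left(-2\right)}{-14} = \left(-4\right) \left(- \frac{1}{14}\right) = \frac{2}{7} \approx 0.28571$)
$E = 0$ ($E = \frac{0}{-7} = 0 \left(- \frac{1}{7}\right) = 0$)
$b{\left(l,q \right)} = -9$ ($b{\left(l,q \right)} = \left(-2\right) 3 - 3 = -6 - 3 = -9$)
$b^{2}{\left(E,V \right)} = \left(-9\right)^{2} = 81$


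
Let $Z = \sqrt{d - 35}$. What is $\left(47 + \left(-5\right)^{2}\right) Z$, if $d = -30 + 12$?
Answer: $72 i \sqrt{53} \approx 524.17 i$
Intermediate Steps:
$d = -18$
$Z = i \sqrt{53}$ ($Z = \sqrt{-18 - 35} = \sqrt{-53} = i \sqrt{53} \approx 7.2801 i$)
$\left(47 + \left(-5\right)^{2}\right) Z = \left(47 + \left(-5\right)^{2}\right) i \sqrt{53} = \left(47 + 25\right) i \sqrt{53} = 72 i \sqrt{53}$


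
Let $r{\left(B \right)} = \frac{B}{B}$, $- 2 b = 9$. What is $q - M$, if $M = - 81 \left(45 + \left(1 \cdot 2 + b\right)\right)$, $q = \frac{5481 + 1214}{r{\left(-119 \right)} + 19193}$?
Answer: $\frac{33041020}{9597} \approx 3442.8$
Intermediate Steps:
$b = - \frac{9}{2}$ ($b = \left(- \frac{1}{2}\right) 9 = - \frac{9}{2} \approx -4.5$)
$r{\left(B \right)} = 1$
$q = \frac{6695}{19194}$ ($q = \frac{5481 + 1214}{1 + 19193} = \frac{6695}{19194} \approx 0.34881$)
$M = - \frac{6885}{2}$ ($M = - 81 \left(45 + \left(1 \cdot 2 - \frac{9}{2}\right)\right) = - 81 \left(45 + \left(2 - \frac{9}{2}\right)\right) = - 81 \left(45 - \frac{5}{2}\right) = \left(-81\right) \frac{85}{2} = - \frac{6885}{2} \approx -3442.5$)
$q - M = \frac{6695}{19194} - - \frac{6885}{2} = \frac{6695}{19194} + \frac{6885}{2} = \frac{33041020}{9597}$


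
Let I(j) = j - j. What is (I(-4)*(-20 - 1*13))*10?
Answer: 0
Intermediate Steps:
I(j) = 0
(I(-4)*(-20 - 1*13))*10 = (0*(-20 - 1*13))*10 = (0*(-20 - 13))*10 = (0*(-33))*10 = 0*10 = 0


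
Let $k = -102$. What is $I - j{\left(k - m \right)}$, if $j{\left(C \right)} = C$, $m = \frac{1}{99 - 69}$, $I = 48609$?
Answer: $\frac{1461331}{30} \approx 48711.0$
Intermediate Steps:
$m = \frac{1}{30} \approx 0.033333$
$I - j{\left(k - m \right)} = 48609 - \left(-102 - \frac{1}{30}\right) = 48609 - - \frac{3061}{30} = 48609 + \frac{3061}{30} = \frac{1461331}{30}$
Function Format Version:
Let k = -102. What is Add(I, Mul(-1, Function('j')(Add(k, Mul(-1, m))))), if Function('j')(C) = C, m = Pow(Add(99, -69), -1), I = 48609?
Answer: Rational(1461331, 30) ≈ 48711.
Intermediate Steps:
m = Rational(1, 30) (m = Pow(30, -1) = Rational(1, 30) ≈ 0.033333)
Add(I, Mul(-1, Function('j')(Add(k, Mul(-1, m))))) = Add(48609, Mul(-1, Add(-102, Mul(-1, Rational(1, 30))))) = Add(48609, Mul(-1, Add(-102, Rational(-1, 30)))) = Add(48609, Mul(-1, Rational(-3061, 30))) = Add(48609, Rational(3061, 30)) = Rational(1461331, 30)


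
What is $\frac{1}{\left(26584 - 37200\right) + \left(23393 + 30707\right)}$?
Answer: $\frac{1}{43484} \approx 2.2997 \cdot 10^{-5}$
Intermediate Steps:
$\frac{1}{\left(26584 - 37200\right) + \left(23393 + 30707\right)} = \frac{1}{\left(26584 - 37200\right) + 54100} = \frac{1}{-10616 + 54100} = \frac{1}{43484}$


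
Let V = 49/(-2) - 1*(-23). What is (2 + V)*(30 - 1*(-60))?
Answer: 45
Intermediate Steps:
V = -3/2 (V = 49*(-½) + 23 = -49/2 + 23 = -3/2 ≈ -1.5000)
(2 + V)*(30 - 1*(-60)) = (2 - 3/2)*(30 - 1*(-60)) = (30 + 60)/2 = (½)*90 = 45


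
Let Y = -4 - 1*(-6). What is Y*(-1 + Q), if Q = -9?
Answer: -20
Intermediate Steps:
Y = 2 (Y = -4 + 6 = 2)
Y*(-1 + Q) = 2*(-1 - 9) = 2*(-10) = -20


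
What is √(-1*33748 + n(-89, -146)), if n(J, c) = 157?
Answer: I*√33591 ≈ 183.28*I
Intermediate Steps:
√(-1*33748 + n(-89, -146)) = √(-1*33748 + 157) = √(-33748 + 157) = √(-33591) = I*√33591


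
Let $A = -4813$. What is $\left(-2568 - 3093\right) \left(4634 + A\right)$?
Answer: $1013319$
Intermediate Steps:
$\left(-2568 - 3093\right) \left(4634 + A\right) = \left(-2568 - 3093\right) \left(4634 - 4813\right) = \left(-5661\right) \left(-179\right) = 1013319$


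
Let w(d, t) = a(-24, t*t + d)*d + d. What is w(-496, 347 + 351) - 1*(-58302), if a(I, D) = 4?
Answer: 55822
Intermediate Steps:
w(d, t) = 5*d (w(d, t) = 4*d + d = 5*d)
w(-496, 347 + 351) - 1*(-58302) = 5*(-496) - 1*(-58302) = -2480 + 58302 = 55822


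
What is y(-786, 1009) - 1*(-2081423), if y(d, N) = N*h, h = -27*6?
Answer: 1917965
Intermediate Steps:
h = -162
y(d, N) = -162*N (y(d, N) = N*(-162) = -162*N)
y(-786, 1009) - 1*(-2081423) = -162*1009 - 1*(-2081423) = -163458 + 2081423 = 1917965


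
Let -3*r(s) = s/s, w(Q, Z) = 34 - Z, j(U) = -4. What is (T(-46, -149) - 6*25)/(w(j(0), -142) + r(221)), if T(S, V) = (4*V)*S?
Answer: 81798/527 ≈ 155.21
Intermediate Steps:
T(S, V) = 4*S*V
r(s) = -1/3 (r(s) = -s/(3*s) = -1/3*1 = -1/3)
(T(-46, -149) - 6*25)/(w(j(0), -142) + r(221)) = (4*(-46)*(-149) - 6*25)/((34 - 1*(-142)) - 1/3) = (27416 - 150)/((34 + 142) - 1/3) = 27266/(176 - 1/3) = 27266/(527/3) = 27266*(3/527) = 81798/527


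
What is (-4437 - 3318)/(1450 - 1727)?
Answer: 7755/277 ≈ 27.996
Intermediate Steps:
(-4437 - 3318)/(1450 - 1727) = -7755/(-277) = -7755*(-1/277) = 7755/277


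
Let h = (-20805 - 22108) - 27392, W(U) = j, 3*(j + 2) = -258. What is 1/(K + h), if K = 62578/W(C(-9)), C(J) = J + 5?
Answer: -44/3124709 ≈ -1.4081e-5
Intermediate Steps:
C(J) = 5 + J
j = -88 (j = -2 + (⅓)*(-258) = -2 - 86 = -88)
W(U) = -88
K = -31289/44 (K = 62578/(-88) = 62578*(-1/88) = -31289/44 ≈ -711.11)
h = -70305 (h = -42913 - 27392 = -70305)
1/(K + h) = 1/(-31289/44 - 70305) = 1/(-3124709/44) = -44/3124709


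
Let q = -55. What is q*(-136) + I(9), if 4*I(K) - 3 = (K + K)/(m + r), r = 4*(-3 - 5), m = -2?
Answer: 254341/34 ≈ 7480.6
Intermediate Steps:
r = -32 (r = 4*(-8) = -32)
I(K) = ¾ - K/68 (I(K) = ¾ + ((K + K)/(-2 - 32))/4 = ¾ + ((2*K)/(-34))/4 = ¾ + ((2*K)*(-1/34))/4 = ¾ + (-K/17)/4 = ¾ - K/68)
q*(-136) + I(9) = -55*(-136) + (¾ - 1/68*9) = 7480 + (¾ - 9/68) = 7480 + 21/34 = 254341/34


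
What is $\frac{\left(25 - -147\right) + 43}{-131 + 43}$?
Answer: $- \frac{215}{88} \approx -2.4432$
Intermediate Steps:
$\frac{\left(25 - -147\right) + 43}{-131 + 43} = \frac{\left(25 + 147\right) + 43}{-88} = \left(172 + 43\right) \left(- \frac{1}{88}\right) = 215 \left(- \frac{1}{88}\right) = - \frac{215}{88}$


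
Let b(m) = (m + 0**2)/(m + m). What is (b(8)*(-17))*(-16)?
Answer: 136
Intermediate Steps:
b(m) = 1/2 (b(m) = (m + 0)/((2*m)) = m*(1/(2*m)) = 1/2)
(b(8)*(-17))*(-16) = ((1/2)*(-17))*(-16) = -17/2*(-16) = 136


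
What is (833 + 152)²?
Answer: 970225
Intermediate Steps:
(833 + 152)² = 985² = 970225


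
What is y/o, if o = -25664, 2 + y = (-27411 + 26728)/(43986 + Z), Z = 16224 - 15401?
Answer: 90301/1149978176 ≈ 7.8524e-5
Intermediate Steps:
Z = 823
y = -90301/44809 (y = -2 + (-27411 + 26728)/(43986 + 823) = -2 - 683/44809 = -90301/44809 ≈ -2.0152)
y/o = -90301/44809/(-25664) = -90301/44809*(-1/25664) = 90301/1149978176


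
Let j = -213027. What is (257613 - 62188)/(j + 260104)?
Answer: 195425/47077 ≈ 4.1512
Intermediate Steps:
(257613 - 62188)/(j + 260104) = (257613 - 62188)/(-213027 + 260104) = 195425/47077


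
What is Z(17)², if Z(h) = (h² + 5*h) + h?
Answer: 152881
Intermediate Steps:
Z(h) = h² + 6*h
Z(17)² = (17*(6 + 17))² = (17*23)² = 391² = 152881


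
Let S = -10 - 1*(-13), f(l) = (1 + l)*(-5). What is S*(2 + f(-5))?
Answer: 66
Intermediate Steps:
f(l) = -5 - 5*l
S = 3 (S = -10 + 13 = 3)
S*(2 + f(-5)) = 3*(2 + (-5 - 5*(-5))) = 3*(2 + (-5 + 25)) = 3*(2 + 20) = 3*22 = 66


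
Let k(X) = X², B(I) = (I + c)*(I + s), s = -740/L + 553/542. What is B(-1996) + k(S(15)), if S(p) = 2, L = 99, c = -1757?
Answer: 44805715165/5962 ≈ 7.5152e+6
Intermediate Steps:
s = -346333/53658 (s = -740/99 + 553/542 = -346333/53658 ≈ -6.4545)
B(I) = (-1757 + I)*(-346333/53658 + I) (B(I) = (I - 1757)*(I - 346333/53658) = (-1757 + I)*(-346333/53658 + I))
B(-1996) + k(S(15)) = (608507081/53658 + (-1996)² - 94623439/53658*(-1996)) + 2² = (608507081/53658 + 3984016 + 94434192122/26829) + 4 = 44805691317/5962 + 4 = 44805715165/5962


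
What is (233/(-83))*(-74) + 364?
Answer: 47454/83 ≈ 571.74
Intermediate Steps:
(233/(-83))*(-74) + 364 = (233*(-1/83))*(-74) + 364 = -233/83*(-74) + 364 = 17242/83 + 364 = 47454/83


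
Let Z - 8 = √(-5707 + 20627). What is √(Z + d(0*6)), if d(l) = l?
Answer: √(8 + 2*√3730) ≈ 11.408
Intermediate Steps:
Z = 8 + 2*√3730 (Z = 8 + √(-5707 + 20627) = 8 + √14920 = 8 + 2*√3730 ≈ 130.15)
√(Z + d(0*6)) = √((8 + 2*√3730) + 0*6) = √((8 + 2*√3730) + 0) = √(8 + 2*√3730)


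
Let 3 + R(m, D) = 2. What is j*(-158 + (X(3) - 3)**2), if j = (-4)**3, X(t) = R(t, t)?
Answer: 9088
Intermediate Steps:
R(m, D) = -1 (R(m, D) = -3 + 2 = -1)
X(t) = -1
j = -64
j*(-158 + (X(3) - 3)**2) = -64*(-158 + (-1 - 3)**2) = -64*(-158 + (-4)**2) = -64*(-158 + 16) = -64*(-142) = 9088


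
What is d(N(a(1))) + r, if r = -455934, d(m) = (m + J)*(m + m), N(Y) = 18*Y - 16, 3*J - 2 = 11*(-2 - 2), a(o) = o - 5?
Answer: -437982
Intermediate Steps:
a(o) = -5 + o
J = -14 (J = 2/3 + (11*(-2 - 2))/3 = 2/3 + (11*(-4))/3 = 2/3 + (1/3)*(-44) = 2/3 - 44/3 = -14)
N(Y) = -16 + 18*Y
d(m) = 2*m*(-14 + m) (d(m) = (m - 14)*(m + m) = (-14 + m)*(2*m) = 2*m*(-14 + m))
d(N(a(1))) + r = 2*(-16 + 18*(-5 + 1))*(-14 + (-16 + 18*(-5 + 1))) - 455934 = 2*(-16 + 18*(-4))*(-14 + (-16 + 18*(-4))) - 455934 = 2*(-16 - 72)*(-14 + (-16 - 72)) - 455934 = 2*(-88)*(-14 - 88) - 455934 = 2*(-88)*(-102) - 455934 = 17952 - 455934 = -437982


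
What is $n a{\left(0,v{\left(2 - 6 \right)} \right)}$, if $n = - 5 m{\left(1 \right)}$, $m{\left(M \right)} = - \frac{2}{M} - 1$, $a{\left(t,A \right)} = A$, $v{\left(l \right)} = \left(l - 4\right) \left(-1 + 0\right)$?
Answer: $120$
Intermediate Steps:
$v{\left(l \right)} = 4 - l$ ($v{\left(l \right)} = \left(-4 + l\right) \left(-1\right) = 4 - l$)
$m{\left(M \right)} = -1 - \frac{2}{M}$
$n = 15$ ($n = - 5 \frac{-2 - 1}{1} = - 5 \cdot 1 \left(-2 - 1\right) = - 5 \cdot 1 \left(-3\right) = \left(-5\right) \left(-3\right) = 15$)
$n a{\left(0,v{\left(2 - 6 \right)} \right)} = 15 \left(4 - \left(2 - 6\right)\right) = 15 \left(4 - -4\right) = 15 \left(4 + 4\right) = 15 \cdot 8 = 120$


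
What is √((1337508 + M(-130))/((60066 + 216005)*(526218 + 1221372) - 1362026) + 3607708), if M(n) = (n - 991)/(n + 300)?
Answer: 3*√10533312622505716402629378282005/5126111541680 ≈ 1899.4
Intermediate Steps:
M(n) = (-991 + n)/(300 + n)
√((1337508 + M(-130))/((60066 + 216005)*(526218 + 1221372) - 1362026) + 3607708) = √((1337508 + (-991 - 130)/(300 - 130))/((60066 + 216005)*(526218 + 1221372) - 1362026) + 3607708) = √((1337508 - 1121/170)/(276071*1747590 - 1362026) + 3607708) = √((1337508 + (1/170)*(-1121))/(482458918890 - 1362026) + 3607708) = √((1337508 - 1121/170)/482457556864 + 3607708) = √((227375239/170)*(1/482457556864) + 3607708) = √(227375239/82017784666880 + 3607708) = √(295896217885207686279/82017784666880) = 3*√10533312622505716402629378282005/5126111541680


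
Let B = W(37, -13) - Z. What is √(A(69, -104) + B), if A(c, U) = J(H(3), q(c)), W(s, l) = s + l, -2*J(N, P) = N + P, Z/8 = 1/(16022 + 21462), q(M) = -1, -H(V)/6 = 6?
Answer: √14928584002/18742 ≈ 6.5192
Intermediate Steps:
H(V) = -36 (H(V) = -6*6 = -36)
Z = 2/9371 (Z = 8/(16022 + 21462) = 8/37484 = 8*(1/37484) = 2/9371 ≈ 0.00021342)
J(N, P) = -N/2 - P/2 (J(N, P) = -(N + P)/2 = -N/2 - P/2)
W(s, l) = l + s
A(c, U) = 37/2 (A(c, U) = -½*(-36) - ½*(-1) = 18 + ½ = 37/2)
B = 224902/9371 (B = (-13 + 37) - 1*2/9371 = 24 - 2/9371 = 224902/9371 ≈ 24.000)
√(A(69, -104) + B) = √(37/2 + 224902/9371) = √(796531/18742) = √14928584002/18742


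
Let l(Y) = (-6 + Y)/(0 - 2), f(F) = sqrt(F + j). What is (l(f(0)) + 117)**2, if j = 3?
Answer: (240 - sqrt(3))**2/4 ≈ 14193.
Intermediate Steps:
f(F) = sqrt(3 + F) (f(F) = sqrt(F + 3) = sqrt(3 + F))
l(Y) = 3 - Y/2 (l(Y) = (-6 + Y)/(-2) = (-6 + Y)*(-1/2) = 3 - Y/2)
(l(f(0)) + 117)**2 = ((3 - sqrt(3 + 0)/2) + 117)**2 = ((3 - sqrt(3)/2) + 117)**2 = (120 - sqrt(3)/2)**2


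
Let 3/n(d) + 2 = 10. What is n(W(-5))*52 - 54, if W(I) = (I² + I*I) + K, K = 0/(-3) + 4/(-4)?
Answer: -69/2 ≈ -34.500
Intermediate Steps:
K = -1 (K = 0*(-⅓) + 4*(-¼) = 0 - 1 = -1)
W(I) = -1 + 2*I² (W(I) = (I² + I*I) - 1 = (I² + I²) - 1 = 2*I² - 1 = -1 + 2*I²)
n(d) = 3/8 (n(d) = 3/(-2 + 10) = 3/8)
n(W(-5))*52 - 54 = (3/8)*52 - 54 = 39/2 - 54 = -69/2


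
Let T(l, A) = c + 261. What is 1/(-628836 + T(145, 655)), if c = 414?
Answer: -1/628161 ≈ -1.5919e-6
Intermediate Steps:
T(l, A) = 675 (T(l, A) = 414 + 261 = 675)
1/(-628836 + T(145, 655)) = 1/(-628836 + 675) = 1/(-628161) = -1/628161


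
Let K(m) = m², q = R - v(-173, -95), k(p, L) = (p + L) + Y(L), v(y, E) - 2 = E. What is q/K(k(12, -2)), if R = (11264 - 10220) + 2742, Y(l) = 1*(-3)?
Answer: 3879/49 ≈ 79.163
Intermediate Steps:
Y(l) = -3
v(y, E) = 2 + E
R = 3786 (R = 1044 + 2742 = 3786)
k(p, L) = -3 + L + p (k(p, L) = (p + L) - 3 = (L + p) - 3 = -3 + L + p)
q = 3879 (q = 3786 - (2 - 95) = 3786 - 1*(-93) = 3786 + 93 = 3879)
q/K(k(12, -2)) = 3879/((-3 - 2 + 12)²) = 3879/(7²) = 3879/49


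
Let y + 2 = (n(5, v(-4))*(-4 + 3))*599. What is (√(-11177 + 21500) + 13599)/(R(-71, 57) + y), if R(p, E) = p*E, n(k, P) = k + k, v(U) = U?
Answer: -13599/10039 - 3*√1147/10039 ≈ -1.3647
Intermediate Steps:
n(k, P) = 2*k
y = -5992 (y = -2 + ((2*5)*(-4 + 3))*599 = -2 + (10*(-1))*599 = -2 - 10*599 = -2 - 5990 = -5992)
R(p, E) = E*p
(√(-11177 + 21500) + 13599)/(R(-71, 57) + y) = (√(-11177 + 21500) + 13599)/(57*(-71) - 5992) = (√10323 + 13599)/(-4047 - 5992) = (3*√1147 + 13599)/(-10039) = (13599 + 3*√1147)*(-1/10039) = -13599/10039 - 3*√1147/10039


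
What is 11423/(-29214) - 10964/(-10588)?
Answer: 49838893/77329458 ≈ 0.64450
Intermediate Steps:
11423/(-29214) - 10964/(-10588) = 11423*(-1/29214) - 10964*(-1/10588) = -11423/29214 + 2741/2647 = 49838893/77329458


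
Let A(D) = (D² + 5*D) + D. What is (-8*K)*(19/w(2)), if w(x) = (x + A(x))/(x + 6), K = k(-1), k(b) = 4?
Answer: -2432/9 ≈ -270.22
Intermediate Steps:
K = 4
A(D) = D² + 6*D
w(x) = (x + x*(6 + x))/(6 + x) (w(x) = (x + x*(6 + x))/(x + 6) = (x + x*(6 + x))/(6 + x))
(-8*K)*(19/w(2)) = (-8*4)*(19/((2*(7 + 2)/(6 + 2)))) = -608/(2*9/8) = -608/(2*(⅛)*9) = -608/9/4 = -608*4/9 = -32*76/9 = -2432/9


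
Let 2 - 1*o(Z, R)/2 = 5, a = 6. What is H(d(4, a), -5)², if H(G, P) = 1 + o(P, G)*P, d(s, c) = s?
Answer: 961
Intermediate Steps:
o(Z, R) = -6 (o(Z, R) = 4 - 2*5 = 4 - 10 = -6)
H(G, P) = 1 - 6*P
H(d(4, a), -5)² = (1 - 6*(-5))² = (1 + 30)² = 31² = 961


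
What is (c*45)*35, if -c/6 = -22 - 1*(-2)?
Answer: 189000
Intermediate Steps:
c = 120 (c = -6*(-22 - 1*(-2)) = -6*(-22 + 2) = -6*(-20) = 120)
(c*45)*35 = (120*45)*35 = 5400*35 = 189000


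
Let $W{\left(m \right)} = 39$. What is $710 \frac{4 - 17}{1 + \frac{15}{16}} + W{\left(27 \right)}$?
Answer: $- \frac{146471}{31} \approx -4724.9$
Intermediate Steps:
$710 \frac{4 - 17}{1 + \frac{15}{16}} + W{\left(27 \right)} = 710 \frac{4 - 17}{1 + \frac{15}{16}} + 39 = 710 \left(- \frac{13}{1 + 15 \cdot \frac{1}{16}}\right) + 39 = 710 \left(- \frac{13}{1 + \frac{15}{16}}\right) + 39 = 710 \left(- \frac{13}{\frac{31}{16}}\right) + 39 = 710 \left(\left(-13\right) \frac{16}{31}\right) + 39 = 710 \left(- \frac{208}{31}\right) + 39 = - \frac{147680}{31} + 39 = - \frac{146471}{31}$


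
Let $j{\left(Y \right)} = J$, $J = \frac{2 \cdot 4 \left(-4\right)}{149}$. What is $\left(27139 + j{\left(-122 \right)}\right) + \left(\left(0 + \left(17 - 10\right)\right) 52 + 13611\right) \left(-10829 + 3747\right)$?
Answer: $- \frac{14742627871}{149} \approx -9.8944 \cdot 10^{7}$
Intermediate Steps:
$J = - \frac{32}{149}$ ($J = 8 \left(-4\right) \frac{1}{149} = \left(-32\right) \frac{1}{149} = - \frac{32}{149} \approx -0.21477$)
$j{\left(Y \right)} = - \frac{32}{149}$
$\left(27139 + j{\left(-122 \right)}\right) + \left(\left(0 + \left(17 - 10\right)\right) 52 + 13611\right) \left(-10829 + 3747\right) = \left(27139 - \frac{32}{149}\right) + \left(\left(0 + \left(17 - 10\right)\right) 52 + 13611\right) \left(-10829 + 3747\right) = \frac{4043679}{149} + \left(\left(0 + 7\right) 52 + 13611\right) \left(-7082\right) = \frac{4043679}{149} + \left(7 \cdot 52 + 13611\right) \left(-7082\right) = \frac{4043679}{149} + \left(364 + 13611\right) \left(-7082\right) = \frac{4043679}{149} + 13975 \left(-7082\right) = \frac{4043679}{149} - 98970950 = - \frac{14742627871}{149}$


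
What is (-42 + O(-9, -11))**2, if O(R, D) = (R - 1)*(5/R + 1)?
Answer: 174724/81 ≈ 2157.1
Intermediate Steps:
O(R, D) = (1 + 5/R)*(-1 + R) (O(R, D) = (-1 + R)*(1 + 5/R) = (1 + 5/R)*(-1 + R))
(-42 + O(-9, -11))**2 = (-42 + (4 - 9 - 5/(-9)))**2 = (-42 + (4 - 9 - 5*(-1/9)))**2 = (-42 + (4 - 9 + 5/9))**2 = (-42 - 40/9)**2 = (-418/9)**2 = 174724/81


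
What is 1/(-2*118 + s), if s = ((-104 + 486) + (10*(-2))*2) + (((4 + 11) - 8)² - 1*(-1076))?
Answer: 1/1231 ≈ 0.00081235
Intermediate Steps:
s = 1467 (s = (382 - 20*2) + ((15 - 8)² + 1076) = (382 - 40) + (7² + 1076) = 342 + (49 + 1076) = 342 + 1125 = 1467)
1/(-2*118 + s) = 1/(-2*118 + 1467) = 1/(-236 + 1467) = 1/1231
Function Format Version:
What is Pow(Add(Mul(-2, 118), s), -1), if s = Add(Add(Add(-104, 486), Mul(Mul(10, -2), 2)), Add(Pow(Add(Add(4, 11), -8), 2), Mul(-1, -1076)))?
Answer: Rational(1, 1231) ≈ 0.00081235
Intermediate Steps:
s = 1467 (s = Add(Add(382, Mul(-20, 2)), Add(Pow(Add(15, -8), 2), 1076)) = Add(Add(382, -40), Add(Pow(7, 2), 1076)) = Add(342, Add(49, 1076)) = Add(342, 1125) = 1467)
Pow(Add(Mul(-2, 118), s), -1) = Pow(Add(Mul(-2, 118), 1467), -1) = Pow(Add(-236, 1467), -1) = Pow(1231, -1) = Rational(1, 1231)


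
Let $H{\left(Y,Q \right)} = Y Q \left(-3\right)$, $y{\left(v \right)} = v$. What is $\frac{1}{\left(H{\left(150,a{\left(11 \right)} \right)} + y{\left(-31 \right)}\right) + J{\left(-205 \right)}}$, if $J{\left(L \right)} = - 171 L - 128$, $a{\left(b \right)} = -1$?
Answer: $\frac{1}{35346} \approx 2.8292 \cdot 10^{-5}$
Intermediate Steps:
$J{\left(L \right)} = -128 - 171 L$
$H{\left(Y,Q \right)} = - 3 Q Y$ ($H{\left(Y,Q \right)} = Q Y \left(-3\right) = - 3 Q Y$)
$\frac{1}{\left(H{\left(150,a{\left(11 \right)} \right)} + y{\left(-31 \right)}\right) + J{\left(-205 \right)}} = \frac{1}{\left(\left(-3\right) \left(-1\right) 150 - 31\right) - -34927} = \frac{1}{\left(450 - 31\right) + \left(-128 + 35055\right)} = \frac{1}{419 + 34927} = \frac{1}{35346}$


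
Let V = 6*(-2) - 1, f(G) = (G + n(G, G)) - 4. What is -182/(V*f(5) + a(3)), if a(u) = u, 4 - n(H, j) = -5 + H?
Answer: 91/31 ≈ 2.9355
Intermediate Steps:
n(H, j) = 9 - H (n(H, j) = 4 - (-5 + H) = 4 + (5 - H) = 9 - H)
f(G) = 5 (f(G) = (G + (9 - G)) - 4 = 9 - 4 = 5)
V = -13 (V = -12 - 1 = -13)
-182/(V*f(5) + a(3)) = -182/(-13*5 + 3) = -182/(-65 + 3) = -182/(-62) = -182*(-1/62) = 91/31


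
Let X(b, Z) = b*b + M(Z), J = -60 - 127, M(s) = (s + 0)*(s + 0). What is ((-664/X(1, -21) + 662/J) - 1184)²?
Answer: 8355348675844/5909761 ≈ 1.4138e+6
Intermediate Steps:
M(s) = s² (M(s) = s*s = s²)
J = -187
X(b, Z) = Z² + b² (X(b, Z) = b*b + Z² = b² + Z² = Z² + b²)
((-664/X(1, -21) + 662/J) - 1184)² = ((-664/((-21)² + 1²) + 662/(-187)) - 1184)² = ((-664/(441 + 1) + 662*(-1/187)) - 1184)² = ((-664/442 - 662/187) - 1184)² = ((-664*1/442 - 662/187) - 1184)² = ((-332/221 - 662/187) - 1184)² = (-12258/2431 - 1184)² = (-2890562/2431)² = 8355348675844/5909761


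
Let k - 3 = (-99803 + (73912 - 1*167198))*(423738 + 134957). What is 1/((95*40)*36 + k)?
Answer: -1/107877722052 ≈ -9.2698e-12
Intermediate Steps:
k = -107877858852 (k = 3 + (-99803 + (73912 - 1*167198))*(423738 + 134957) = 3 + (-99803 + (73912 - 167198))*558695 = 3 + (-99803 - 93286)*558695 = 3 - 193089*558695 = 3 - 107877858855 = -107877858852)
1/((95*40)*36 + k) = 1/((95*40)*36 - 107877858852) = 1/(3800*36 - 107877858852) = 1/(136800 - 107877858852) = 1/(-107877722052) = -1/107877722052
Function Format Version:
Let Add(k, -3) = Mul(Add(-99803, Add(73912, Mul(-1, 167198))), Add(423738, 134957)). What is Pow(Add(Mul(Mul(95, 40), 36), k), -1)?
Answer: Rational(-1, 107877722052) ≈ -9.2698e-12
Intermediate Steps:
k = -107877858852 (k = Add(3, Mul(Add(-99803, Add(73912, Mul(-1, 167198))), Add(423738, 134957))) = Add(3, Mul(Add(-99803, Add(73912, -167198)), 558695)) = Add(3, Mul(Add(-99803, -93286), 558695)) = Add(3, Mul(-193089, 558695)) = Add(3, -107877858855) = -107877858852)
Pow(Add(Mul(Mul(95, 40), 36), k), -1) = Pow(Add(Mul(Mul(95, 40), 36), -107877858852), -1) = Pow(Add(Mul(3800, 36), -107877858852), -1) = Pow(Add(136800, -107877858852), -1) = Pow(-107877722052, -1) = Rational(-1, 107877722052)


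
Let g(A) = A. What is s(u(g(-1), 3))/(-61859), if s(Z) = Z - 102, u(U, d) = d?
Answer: 99/61859 ≈ 0.0016004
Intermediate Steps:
s(Z) = -102 + Z
s(u(g(-1), 3))/(-61859) = (-102 + 3)/(-61859) = -99*(-1/61859) = 99/61859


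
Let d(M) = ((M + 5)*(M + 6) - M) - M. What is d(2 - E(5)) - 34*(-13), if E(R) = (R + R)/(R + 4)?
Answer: 38944/81 ≈ 480.79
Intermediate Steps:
E(R) = 2*R/(4 + R) (E(R) = (2*R)/(4 + R) = 2*R/(4 + R))
d(M) = -2*M + (5 + M)*(6 + M) (d(M) = ((5 + M)*(6 + M) - M) - M = (-M + (5 + M)*(6 + M)) - M = -2*M + (5 + M)*(6 + M))
d(2 - E(5)) - 34*(-13) = (30 + (2 - 2*5/(4 + 5))**2 + 9*(2 - 2*5/(4 + 5))) - 34*(-13) = (30 + (2 - 2*5/9)**2 + 9*(2 - 2*5/9)) + 442 = (30 + (2 - 1*10/9)**2 + 9*(2 - 1*10/9)) + 442 = (30 + (2 - 10/9)**2 + 9*(2 - 10/9)) + 442 = (30 + (8/9)**2 + 9*(8/9)) + 442 = (30 + 64/81 + 8) + 442 = 3142/81 + 442 = 38944/81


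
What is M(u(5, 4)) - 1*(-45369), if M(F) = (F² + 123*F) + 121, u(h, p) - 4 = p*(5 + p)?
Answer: 52010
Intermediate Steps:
u(h, p) = 4 + p*(5 + p)
M(F) = 121 + F² + 123*F
M(u(5, 4)) - 1*(-45369) = (121 + (4 + 4² + 5*4)² + 123*(4 + 4² + 5*4)) - 1*(-45369) = (121 + (4 + 16 + 20)² + 123*(4 + 16 + 20)) + 45369 = (121 + 40² + 123*40) + 45369 = (121 + 1600 + 4920) + 45369 = 6641 + 45369 = 52010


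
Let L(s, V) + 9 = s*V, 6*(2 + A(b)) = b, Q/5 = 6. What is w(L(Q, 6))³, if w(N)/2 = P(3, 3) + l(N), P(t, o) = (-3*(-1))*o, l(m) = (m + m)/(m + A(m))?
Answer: 609368831352/61629875 ≈ 9887.6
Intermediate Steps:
Q = 30 (Q = 5*6 = 30)
A(b) = -2 + b/6
l(m) = 2*m/(-2 + 7*m/6) (l(m) = (m + m)/(m + (-2 + m/6)) = (2*m)/(-2 + 7*m/6) = 2*m/(-2 + 7*m/6))
P(t, o) = 3*o
L(s, V) = -9 + V*s (L(s, V) = -9 + s*V = -9 + V*s)
w(N) = 18 + 24*N/(-12 + 7*N) (w(N) = 2*(3*3 + 12*N/(-12 + 7*N)) = 2*(9 + 12*N/(-12 + 7*N)) = 18 + 24*N/(-12 + 7*N))
w(L(Q, 6))³ = (6*(-36 + 25*(-9 + 6*30))/(-12 + 7*(-9 + 6*30)))³ = (6*(-36 + 25*(-9 + 180))/(-12 + 7*(-9 + 180)))³ = (6*(-36 + 25*171)/(-12 + 7*171))³ = (6*(-36 + 4275)/(-12 + 1197))³ = (6*4239/1185)³ = (6*(1/1185)*4239)³ = (8478/395)³ = 609368831352/61629875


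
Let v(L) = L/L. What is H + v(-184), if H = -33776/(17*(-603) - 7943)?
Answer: 25985/9097 ≈ 2.8564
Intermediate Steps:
v(L) = 1
H = 16888/9097 (H = -33776/(-10251 - 7943) = -33776/(-18194) = -33776*(-1/18194) = 16888/9097 ≈ 1.8564)
H + v(-184) = 16888/9097 + 1 = 25985/9097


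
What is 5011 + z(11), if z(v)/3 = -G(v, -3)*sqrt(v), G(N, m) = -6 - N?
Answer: 5011 + 51*sqrt(11) ≈ 5180.1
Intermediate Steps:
z(v) = -3*sqrt(v)*(-6 - v) (z(v) = 3*(-(-6 - v)*sqrt(v)) = 3*(-sqrt(v)*(-6 - v)) = -3*sqrt(v)*(-6 - v))
5011 + z(11) = 5011 + 3*sqrt(11)*(6 + 11) = 5011 + 3*sqrt(11)*17 = 5011 + 51*sqrt(11)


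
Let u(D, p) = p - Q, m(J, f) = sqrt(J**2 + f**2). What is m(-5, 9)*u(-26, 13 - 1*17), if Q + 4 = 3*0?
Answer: 0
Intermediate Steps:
Q = -4 (Q = -4 + 3*0 = -4 + 0 = -4)
u(D, p) = 4 + p (u(D, p) = p - 1*(-4) = p + 4 = 4 + p)
m(-5, 9)*u(-26, 13 - 1*17) = sqrt((-5)**2 + 9**2)*(4 + (13 - 1*17)) = sqrt(25 + 81)*(4 + (13 - 17)) = sqrt(106)*(4 - 4) = sqrt(106)*0 = 0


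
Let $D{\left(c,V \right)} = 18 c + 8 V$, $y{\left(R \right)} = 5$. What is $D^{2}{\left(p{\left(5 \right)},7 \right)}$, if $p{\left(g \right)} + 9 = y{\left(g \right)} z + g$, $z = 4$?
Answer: $118336$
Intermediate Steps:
$p{\left(g \right)} = 11 + g$ ($p{\left(g \right)} = -9 + \left(5 \cdot 4 + g\right) = -9 + \left(20 + g\right) = 11 + g$)
$D{\left(c,V \right)} = 8 V + 18 c$
$D^{2}{\left(p{\left(5 \right)},7 \right)} = \left(8 \cdot 7 + 18 \left(11 + 5\right)\right)^{2} = \left(56 + 18 \cdot 16\right)^{2} = \left(56 + 288\right)^{2} = 344^{2} = 118336$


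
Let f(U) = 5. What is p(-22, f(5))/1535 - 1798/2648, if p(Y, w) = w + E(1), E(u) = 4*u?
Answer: -1368049/2032340 ≈ -0.67314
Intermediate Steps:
p(Y, w) = 4 + w (p(Y, w) = w + 4*1 = w + 4 = 4 + w)
p(-22, f(5))/1535 - 1798/2648 = (4 + 5)/1535 - 1798/2648 = 9*(1/1535) - 1798*1/2648 = 9/1535 - 899/1324 = -1368049/2032340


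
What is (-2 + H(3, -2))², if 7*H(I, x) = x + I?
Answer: 169/49 ≈ 3.4490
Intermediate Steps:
H(I, x) = I/7 + x/7 (H(I, x) = (x + I)/7 = (I + x)/7 = I/7 + x/7)
(-2 + H(3, -2))² = (-2 + ((⅐)*3 + (⅐)*(-2)))² = (-2 + (3/7 - 2/7))² = (-2 + ⅐)² = (-13/7)² = 169/49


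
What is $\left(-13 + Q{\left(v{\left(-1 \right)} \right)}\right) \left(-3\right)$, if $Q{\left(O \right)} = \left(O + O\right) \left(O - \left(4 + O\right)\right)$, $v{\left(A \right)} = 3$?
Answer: $111$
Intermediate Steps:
$Q{\left(O \right)} = - 8 O$ ($Q{\left(O \right)} = 2 O \left(-4\right) = - 8 O$)
$\left(-13 + Q{\left(v{\left(-1 \right)} \right)}\right) \left(-3\right) = \left(-13 - 24\right) \left(-3\right) = \left(-37\right) \left(-3\right) = 111$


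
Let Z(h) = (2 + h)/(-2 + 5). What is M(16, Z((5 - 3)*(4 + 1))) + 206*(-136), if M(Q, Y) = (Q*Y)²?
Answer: -23920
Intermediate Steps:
Z(h) = ⅔ + h/3 (Z(h) = (2 + h)/3 = (2 + h)*(⅓) = ⅔ + h/3)
M(Q, Y) = Q²*Y²
M(16, Z((5 - 3)*(4 + 1))) + 206*(-136) = 16²*(⅔ + ((5 - 3)*(4 + 1))/3)² + 206*(-136) = 256*(⅔ + (2*5)/3)² - 28016 = 256*(⅔ + (⅓)*10)² - 28016 = 256*(⅔ + 10/3)² - 28016 = 256*4² - 28016 = 256*16 - 28016 = 4096 - 28016 = -23920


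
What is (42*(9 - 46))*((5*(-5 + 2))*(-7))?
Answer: -163170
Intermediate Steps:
(42*(9 - 46))*((5*(-5 + 2))*(-7)) = (42*(-37))*((5*(-3))*(-7)) = -(-23310)*(-7) = -1554*105 = -163170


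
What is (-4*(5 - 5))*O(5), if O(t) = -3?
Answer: 0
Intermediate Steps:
(-4*(5 - 5))*O(5) = -4*(5 - 5)*(-3) = -4*0*(-3) = 0*(-3) = 0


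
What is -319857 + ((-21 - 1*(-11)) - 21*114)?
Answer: -322261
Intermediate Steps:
-319857 + ((-21 - 1*(-11)) - 21*114) = -319857 + ((-21 + 11) - 2394) = -319857 + (-10 - 2394) = -319857 - 2404 = -322261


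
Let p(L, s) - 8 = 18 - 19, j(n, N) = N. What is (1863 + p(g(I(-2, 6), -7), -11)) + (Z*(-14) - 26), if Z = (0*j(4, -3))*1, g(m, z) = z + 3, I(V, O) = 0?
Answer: 1844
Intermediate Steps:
g(m, z) = 3 + z
Z = 0 (Z = (0*(-3))*1 = 0*1 = 0)
p(L, s) = 7 (p(L, s) = 8 + (18 - 19) = 8 - 1 = 7)
(1863 + p(g(I(-2, 6), -7), -11)) + (Z*(-14) - 26) = (1863 + 7) + (0*(-14) - 26) = 1870 + (0 - 26) = 1870 - 26 = 1844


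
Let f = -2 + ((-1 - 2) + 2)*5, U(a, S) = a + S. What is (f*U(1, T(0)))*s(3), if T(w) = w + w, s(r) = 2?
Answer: -14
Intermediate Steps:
T(w) = 2*w
U(a, S) = S + a
f = -7 (f = -2 + (-3 + 2)*5 = -2 - 1*5 = -2 - 5 = -7)
(f*U(1, T(0)))*s(3) = -7*(2*0 + 1)*2 = -7*(0 + 1)*2 = -7*1*2 = -7*2 = -14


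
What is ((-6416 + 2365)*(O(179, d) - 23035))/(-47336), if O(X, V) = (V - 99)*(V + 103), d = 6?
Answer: -33594943/11834 ≈ -2838.8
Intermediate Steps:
O(X, V) = (-99 + V)*(103 + V)
((-6416 + 2365)*(O(179, d) - 23035))/(-47336) = ((-6416 + 2365)*((-10197 + 6² + 4*6) - 23035))/(-47336) = -4051*((-10197 + 36 + 24) - 23035)*(-1/47336) = -4051*(-10137 - 23035)*(-1/47336) = -4051*(-33172)*(-1/47336) = 134379772*(-1/47336) = -33594943/11834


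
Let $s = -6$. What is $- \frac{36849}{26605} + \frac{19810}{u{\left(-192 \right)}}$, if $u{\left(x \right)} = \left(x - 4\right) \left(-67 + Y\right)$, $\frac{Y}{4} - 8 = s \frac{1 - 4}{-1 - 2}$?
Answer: $\frac{7208801}{21975730} \approx 0.32803$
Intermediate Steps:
$Y = 8$ ($Y = 32 + 4 \left(- 6 \frac{1 - 4}{-1 - 2}\right) = 32 + 4 \left(- 6 \left(- \frac{3}{-3}\right)\right) = 32 + 4 \left(- 6 \left(\left(-3\right) \left(- \frac{1}{3}\right)\right)\right) = 32 + 4 \left(\left(-6\right) 1\right) = 32 + 4 \left(-6\right) = 32 - 24 = 8$)
$u{\left(x \right)} = 236 - 59 x$ ($u{\left(x \right)} = \left(x - 4\right) \left(-67 + 8\right) = \left(-4 + x\right) \left(-59\right) = 236 - 59 x$)
$- \frac{36849}{26605} + \frac{19810}{u{\left(-192 \right)}} = - \frac{36849}{26605} + \frac{19810}{236 - -11328} = \left(-36849\right) \frac{1}{26605} + \frac{19810}{236 + 11328} = - \frac{36849}{26605} + \frac{19810}{11564} = - \frac{36849}{26605} + 19810 \cdot \frac{1}{11564} = - \frac{36849}{26605} + \frac{1415}{826} = \frac{7208801}{21975730}$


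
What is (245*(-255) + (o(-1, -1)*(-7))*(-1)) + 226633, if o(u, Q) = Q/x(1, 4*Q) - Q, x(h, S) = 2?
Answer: 328323/2 ≈ 1.6416e+5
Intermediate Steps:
o(u, Q) = -Q/2 (o(u, Q) = Q/2 - Q = -Q/2)
(245*(-255) + (o(-1, -1)*(-7))*(-1)) + 226633 = (245*(-255) + (-½*(-1)*(-7))*(-1)) + 226633 = (-62475 + ((½)*(-7))*(-1)) + 226633 = (-62475 - 7/2*(-1)) + 226633 = (-62475 + 7/2) + 226633 = -124943/2 + 226633 = 328323/2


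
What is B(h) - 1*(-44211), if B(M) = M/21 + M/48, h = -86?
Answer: 7426459/168 ≈ 44205.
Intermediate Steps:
B(M) = 23*M/336 (B(M) = M*(1/21) + M*(1/48) = M/21 + M/48 = 23*M/336)
B(h) - 1*(-44211) = (23/336)*(-86) - 1*(-44211) = -989/168 + 44211 = 7426459/168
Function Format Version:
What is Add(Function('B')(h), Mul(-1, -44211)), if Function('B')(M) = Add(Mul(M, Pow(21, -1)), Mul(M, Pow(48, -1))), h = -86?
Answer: Rational(7426459, 168) ≈ 44205.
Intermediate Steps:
Function('B')(M) = Mul(Rational(23, 336), M) (Function('B')(M) = Add(Mul(M, Rational(1, 21)), Mul(M, Rational(1, 48))) = Add(Mul(Rational(1, 21), M), Mul(Rational(1, 48), M)) = Mul(Rational(23, 336), M))
Add(Function('B')(h), Mul(-1, -44211)) = Add(Mul(Rational(23, 336), -86), Mul(-1, -44211)) = Add(Rational(-989, 168), 44211) = Rational(7426459, 168)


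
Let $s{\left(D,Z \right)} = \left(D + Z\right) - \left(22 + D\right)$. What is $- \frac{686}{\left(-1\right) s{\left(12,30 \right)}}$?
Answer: $\frac{343}{4} \approx 85.75$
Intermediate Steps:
$s{\left(D,Z \right)} = -22 + Z$
$- \frac{686}{\left(-1\right) s{\left(12,30 \right)}} = - \frac{686}{\left(-1\right) \left(-22 + 30\right)} = - \frac{686}{\left(-1\right) 8} = - \frac{686}{-8} = \left(-686\right) \left(- \frac{1}{8}\right) = \frac{343}{4}$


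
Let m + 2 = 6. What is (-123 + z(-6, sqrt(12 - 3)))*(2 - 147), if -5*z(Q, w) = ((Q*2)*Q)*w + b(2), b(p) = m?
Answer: 24215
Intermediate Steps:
m = 4 (m = -2 + 6 = 4)
b(p) = 4
z(Q, w) = -4/5 - 2*w*Q**2/5 (z(Q, w) = -(((Q*2)*Q)*w + 4)/5 = -(((2*Q)*Q)*w + 4)/5 = -((2*Q**2)*w + 4)/5 = -(2*w*Q**2 + 4)/5 = -(4 + 2*w*Q**2)/5 = -4/5 - 2*w*Q**2/5)
(-123 + z(-6, sqrt(12 - 3)))*(2 - 147) = (-123 + (-4/5 - 2/5*sqrt(12 - 3)*(-6)**2))*(2 - 147) = (-123 + (-4/5 - 2/5*sqrt(9)*36))*(-145) = (-123 + (-4/5 - 2/5*3*36))*(-145) = (-123 + (-4/5 - 216/5))*(-145) = (-123 - 44)*(-145) = -167*(-145) = 24215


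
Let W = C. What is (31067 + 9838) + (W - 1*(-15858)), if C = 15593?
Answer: 72356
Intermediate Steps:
W = 15593
(31067 + 9838) + (W - 1*(-15858)) = (31067 + 9838) + (15593 - 1*(-15858)) = 40905 + (15593 + 15858) = 40905 + 31451 = 72356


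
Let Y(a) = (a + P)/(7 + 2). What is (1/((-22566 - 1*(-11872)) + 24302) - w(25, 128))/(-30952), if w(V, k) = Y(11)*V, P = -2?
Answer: 340199/421194816 ≈ 0.00080770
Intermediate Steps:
Y(a) = -2/9 + a/9 (Y(a) = (a - 2)/(7 + 2) = (-2 + a)/9 = (-2 + a)*(⅑) = -2/9 + a/9)
w(V, k) = V (w(V, k) = (-2/9 + (⅑)*11)*V = (-2/9 + 11/9)*V = 1*V = V)
(1/((-22566 - 1*(-11872)) + 24302) - w(25, 128))/(-30952) = (1/((-22566 - 1*(-11872)) + 24302) - 1*25)/(-30952) = (1/((-22566 + 11872) + 24302) - 25)*(-1/30952) = (1/(-10694 + 24302) - 25)*(-1/30952) = (1/13608 - 25)*(-1/30952) = -340199/13608*(-1/30952) = 340199/421194816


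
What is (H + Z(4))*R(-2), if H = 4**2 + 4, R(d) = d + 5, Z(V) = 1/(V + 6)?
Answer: 603/10 ≈ 60.300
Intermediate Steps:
Z(V) = 1/(6 + V)
R(d) = 5 + d
H = 20 (H = 16 + 4 = 20)
(H + Z(4))*R(-2) = (20 + 1/(6 + 4))*(5 - 2) = (20 + 1/10)*3 = (201/10)*3 = 603/10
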